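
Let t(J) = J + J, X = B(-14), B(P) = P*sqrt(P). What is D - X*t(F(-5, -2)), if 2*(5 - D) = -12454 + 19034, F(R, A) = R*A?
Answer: -3285 + 280*I*sqrt(14) ≈ -3285.0 + 1047.7*I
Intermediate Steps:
F(R, A) = A*R
B(P) = P**(3/2)
X = -14*I*sqrt(14) (X = (-14)**(3/2) = -14*I*sqrt(14) ≈ -52.383*I)
D = -3285 (D = 5 - (-12454 + 19034)/2 = 5 - 1/2*6580 = 5 - 3290 = -3285)
t(J) = 2*J
D - X*t(F(-5, -2)) = -3285 - (-14*I*sqrt(14))*2*(-2*(-5)) = -3285 - (-14*I*sqrt(14))*2*10 = -3285 - (-14*I*sqrt(14))*20 = -3285 - (-280)*I*sqrt(14) = -3285 + 280*I*sqrt(14)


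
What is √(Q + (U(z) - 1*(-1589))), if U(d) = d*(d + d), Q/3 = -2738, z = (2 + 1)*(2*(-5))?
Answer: 5*I*√193 ≈ 69.462*I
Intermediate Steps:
z = -30 (z = 3*(-10) = -30)
Q = -8214 (Q = 3*(-2738) = -8214)
U(d) = 2*d² (U(d) = d*(2*d) = 2*d²)
√(Q + (U(z) - 1*(-1589))) = √(-8214 + (2*(-30)² - 1*(-1589))) = √(-8214 + (2*900 + 1589)) = √(-8214 + (1800 + 1589)) = √(-8214 + 3389) = √(-4825) = 5*I*√193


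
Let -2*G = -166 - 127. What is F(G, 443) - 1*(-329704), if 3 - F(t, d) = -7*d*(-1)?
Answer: 326606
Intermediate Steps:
G = 293/2 (G = -(-166 - 127)/2 = -½*(-293) = 293/2 ≈ 146.50)
F(t, d) = 3 - 7*d (F(t, d) = 3 - (-7*d)*(-1) = 3 - 7*d)
F(G, 443) - 1*(-329704) = (3 - 7*443) - 1*(-329704) = (3 - 3101) + 329704 = -3098 + 329704 = 326606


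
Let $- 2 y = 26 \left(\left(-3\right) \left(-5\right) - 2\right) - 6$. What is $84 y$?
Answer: $-13944$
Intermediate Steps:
$y = -166$ ($y = - \frac{26 \left(\left(-3\right) \left(-5\right) - 2\right) - 6}{2} = - \frac{26 \left(15 - 2\right) - 6}{2} = - \frac{26 \cdot 13 - 6}{2} = - \frac{338 - 6}{2} = \left(- \frac{1}{2}\right) 332 = -166$)
$84 y = 84 \left(-166\right) = -13944$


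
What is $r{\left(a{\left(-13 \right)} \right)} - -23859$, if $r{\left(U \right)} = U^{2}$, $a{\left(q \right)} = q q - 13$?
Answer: $48195$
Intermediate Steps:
$a{\left(q \right)} = -13 + q^{2}$ ($a{\left(q \right)} = q^{2} - 13 = -13 + q^{2}$)
$r{\left(a{\left(-13 \right)} \right)} - -23859 = \left(-13 + \left(-13\right)^{2}\right)^{2} - -23859 = \left(-13 + 169\right)^{2} + 23859 = 156^{2} + 23859 = 24336 + 23859 = 48195$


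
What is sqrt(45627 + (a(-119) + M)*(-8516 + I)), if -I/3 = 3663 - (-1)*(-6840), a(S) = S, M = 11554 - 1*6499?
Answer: sqrt(5055667) ≈ 2248.5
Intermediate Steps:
M = 5055 (M = 11554 - 6499 = 5055)
I = 9531 (I = -3*(3663 - (-1)*(-6840)) = -3*(3663 - 1*6840) = -3*(3663 - 6840) = -3*(-3177) = 9531)
sqrt(45627 + (a(-119) + M)*(-8516 + I)) = sqrt(45627 + (-119 + 5055)*(-8516 + 9531)) = sqrt(45627 + 4936*1015) = sqrt(45627 + 5010040) = sqrt(5055667)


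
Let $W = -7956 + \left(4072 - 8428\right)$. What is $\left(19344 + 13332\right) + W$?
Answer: $20364$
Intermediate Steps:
$W = -12312$ ($W = -7956 - 4356 = -12312$)
$\left(19344 + 13332\right) + W = \left(19344 + 13332\right) - 12312 = 32676 - 12312 = 20364$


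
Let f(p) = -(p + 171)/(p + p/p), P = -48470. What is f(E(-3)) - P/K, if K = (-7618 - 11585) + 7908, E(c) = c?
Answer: 180062/2259 ≈ 79.709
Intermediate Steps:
f(p) = -(171 + p)/(1 + p) (f(p) = -(171 + p)/(p + 1) = -(171 + p)/(1 + p))
K = -11295 (K = -19203 + 7908 = -11295)
f(E(-3)) - P/K = (-171 - 1*(-3))/(1 - 3) - (-48470)/(-11295) = (-171 + 3)/(-2) - (-48470)*(-1)/11295 = -½*(-168) - 1*9694/2259 = 84 - 9694/2259 = 180062/2259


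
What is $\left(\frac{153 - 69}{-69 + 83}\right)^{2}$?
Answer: $36$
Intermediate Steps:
$\left(\frac{153 - 69}{-69 + 83}\right)^{2} = \left(\frac{84}{14}\right)^{2} = \left(84 \cdot \frac{1}{14}\right)^{2} = 6^{2} = 36$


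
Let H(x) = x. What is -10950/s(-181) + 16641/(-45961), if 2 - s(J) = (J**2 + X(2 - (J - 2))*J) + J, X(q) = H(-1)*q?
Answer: -10457569/53268799 ≈ -0.19632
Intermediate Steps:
X(q) = -q
s(J) = 2 - J - J**2 - J*(-4 + J) (s(J) = 2 - ((J**2 + (-(2 - (J - 2)))*J) + J) = 2 - ((J**2 + (-(2 - (-2 + J)))*J) + J) = 2 - ((J**2 + (-(2 + (2 - J)))*J) + J) = 2 - ((J**2 + (-(4 - J))*J) + J) = 2 - ((J**2 + (-4 + J)*J) + J) = 2 - ((J**2 + J*(-4 + J)) + J) = 2 - (J + J**2 + J*(-4 + J)) = 2 + (-J - J**2 - J*(-4 + J)) = 2 - J - J**2 - J*(-4 + J))
-10950/s(-181) + 16641/(-45961) = -10950/(2 - 2*(-181)**2 + 3*(-181)) + 16641/(-45961) = -10950/(2 - 2*32761 - 543) + 16641*(-1/45961) = -10950/(2 - 65522 - 543) - 16641/45961 = -10950/(-66063) - 16641/45961 = -10950*(-1/66063) - 16641/45961 = 3650/22021 - 16641/45961 = -10457569/53268799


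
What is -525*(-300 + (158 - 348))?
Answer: 257250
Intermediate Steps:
-525*(-300 + (158 - 348)) = -525*(-300 - 190) = -525*(-490) = 257250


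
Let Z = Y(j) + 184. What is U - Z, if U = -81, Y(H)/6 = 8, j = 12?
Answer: -313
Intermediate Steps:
Y(H) = 48 (Y(H) = 6*8 = 48)
Z = 232 (Z = 48 + 184 = 232)
U - Z = -81 - 1*232 = -81 - 232 = -313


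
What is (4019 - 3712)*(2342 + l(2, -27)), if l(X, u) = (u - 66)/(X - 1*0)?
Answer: 1409437/2 ≈ 7.0472e+5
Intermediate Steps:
l(X, u) = (-66 + u)/X (l(X, u) = (-66 + u)/(X + 0) = (-66 + u)/X)
(4019 - 3712)*(2342 + l(2, -27)) = (4019 - 3712)*(2342 + (-66 - 27)/2) = 307*(2342 + (1/2)*(-93)) = 307*(2342 - 93/2) = 307*(4591/2) = 1409437/2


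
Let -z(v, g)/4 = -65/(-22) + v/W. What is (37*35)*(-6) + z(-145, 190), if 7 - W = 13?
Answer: -259990/33 ≈ -7878.5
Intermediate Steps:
W = -6 (W = 7 - 1*13 = 7 - 13 = -6)
z(v, g) = -130/11 + 2*v/3 (z(v, g) = -4*(-65/(-22) + v/(-6)) = -4*(-65*(-1/22) + v*(-1/6)) = -4*(65/22 - v/6) = -130/11 + 2*v/3)
(37*35)*(-6) + z(-145, 190) = (37*35)*(-6) + (-130/11 + (2/3)*(-145)) = 1295*(-6) + (-130/11 - 290/3) = -7770 - 3580/33 = -259990/33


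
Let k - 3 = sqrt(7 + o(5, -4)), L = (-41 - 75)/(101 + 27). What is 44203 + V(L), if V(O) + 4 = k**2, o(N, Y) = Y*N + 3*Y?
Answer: 44183 + 30*I ≈ 44183.0 + 30.0*I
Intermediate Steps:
L = -29/32 (L = -116/128 = -116*1/128 = -29/32 ≈ -0.90625)
o(N, Y) = 3*Y + N*Y (o(N, Y) = N*Y + 3*Y = 3*Y + N*Y)
k = 3 + 5*I (k = 3 + sqrt(7 - 4*(3 + 5)) = 3 + sqrt(7 - 4*8) = 3 + sqrt(7 - 32) = 3 + sqrt(-25) = 3 + 5*I ≈ 3.0 + 5.0*I)
V(O) = -4 + (3 + 5*I)**2
44203 + V(L) = 44203 + (-20 + 30*I) = 44183 + 30*I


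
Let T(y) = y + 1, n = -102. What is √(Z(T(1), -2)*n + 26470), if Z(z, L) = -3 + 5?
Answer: √26266 ≈ 162.07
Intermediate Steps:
T(y) = 1 + y
Z(z, L) = 2
√(Z(T(1), -2)*n + 26470) = √(2*(-102) + 26470) = √(-204 + 26470) = √26266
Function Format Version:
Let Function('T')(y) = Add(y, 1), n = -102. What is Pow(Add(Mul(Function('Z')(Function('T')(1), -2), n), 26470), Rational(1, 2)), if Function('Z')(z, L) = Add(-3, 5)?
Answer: Pow(26266, Rational(1, 2)) ≈ 162.07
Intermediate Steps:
Function('T')(y) = Add(1, y)
Function('Z')(z, L) = 2
Pow(Add(Mul(Function('Z')(Function('T')(1), -2), n), 26470), Rational(1, 2)) = Pow(Add(Mul(2, -102), 26470), Rational(1, 2)) = Pow(Add(-204, 26470), Rational(1, 2)) = Pow(26266, Rational(1, 2))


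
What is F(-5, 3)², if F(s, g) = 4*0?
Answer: 0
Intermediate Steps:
F(s, g) = 0
F(-5, 3)² = 0² = 0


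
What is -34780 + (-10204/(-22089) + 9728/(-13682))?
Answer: -5255672963552/151110849 ≈ -34780.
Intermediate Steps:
-34780 + (-10204/(-22089) + 9728/(-13682)) = -34780 + (-10204*(-1/22089) + 9728*(-1/13682)) = -34780 + (10204/22089 - 4864/6841) = -34780 - 37635332/151110849 = -5255672963552/151110849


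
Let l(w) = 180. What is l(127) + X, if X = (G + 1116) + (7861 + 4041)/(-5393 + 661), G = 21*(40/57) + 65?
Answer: 61731805/44954 ≈ 1373.2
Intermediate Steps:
G = 1515/19 (G = 21*(40*(1/57)) + 65 = 21*(40/57) + 65 = 280/19 + 65 = 1515/19 ≈ 79.737)
X = 53640085/44954 (X = (1515/19 + 1116) + (7861 + 4041)/(-5393 + 661) = 22719/19 + 11902/(-4732) = 22719/19 + 11902*(-1/4732) = 22719/19 - 5951/2366 = 53640085/44954 ≈ 1193.2)
l(127) + X = 180 + 53640085/44954 = 61731805/44954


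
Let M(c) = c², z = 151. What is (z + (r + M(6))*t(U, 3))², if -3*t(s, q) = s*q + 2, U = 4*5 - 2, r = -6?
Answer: 167281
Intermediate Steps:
U = 18 (U = 20 - 2 = 18)
t(s, q) = -⅔ - q*s/3 (t(s, q) = -(s*q + 2)/3 = -(q*s + 2)/3 = -(2 + q*s)/3 = -⅔ - q*s/3)
(z + (r + M(6))*t(U, 3))² = (151 + (-6 + 6²)*(-⅔ - ⅓*3*18))² = (151 + (-6 + 36)*(-⅔ - 18))² = (151 + 30*(-56/3))² = (151 - 560)² = (-409)² = 167281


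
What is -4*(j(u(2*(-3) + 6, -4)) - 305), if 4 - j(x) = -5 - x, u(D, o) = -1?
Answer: 1188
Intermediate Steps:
j(x) = 9 + x (j(x) = 4 - (-5 - x) = 4 + (5 + x) = 9 + x)
-4*(j(u(2*(-3) + 6, -4)) - 305) = -4*((9 - 1) - 305) = -4*(8 - 305) = -4*(-297) = 1188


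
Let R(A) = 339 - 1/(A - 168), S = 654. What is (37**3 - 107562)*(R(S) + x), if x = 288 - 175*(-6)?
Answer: -46382030089/486 ≈ -9.5436e+7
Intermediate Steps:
x = 1338 (x = 288 + 1050 = 1338)
R(A) = 339 - 1/(-168 + A)
(37**3 - 107562)*(R(S) + x) = (37**3 - 107562)*((-56953 + 339*654)/(-168 + 654) + 1338) = (50653 - 107562)*((-56953 + 221706)/486 + 1338) = -56909*((1/486)*164753 + 1338) = -56909*(164753/486 + 1338) = -56909*815021/486 = -46382030089/486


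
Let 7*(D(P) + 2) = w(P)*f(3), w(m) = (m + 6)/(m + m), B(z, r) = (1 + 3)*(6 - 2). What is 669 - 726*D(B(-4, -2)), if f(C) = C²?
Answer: 82839/56 ≈ 1479.3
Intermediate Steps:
B(z, r) = 16 (B(z, r) = 4*4 = 16)
w(m) = (6 + m)/(2*m) (w(m) = (6 + m)/((2*m)) = (6 + m)*(1/(2*m)) = (6 + m)/(2*m))
D(P) = -2 + 9*(6 + P)/(14*P) (D(P) = -2 + (((6 + P)/(2*P))*3²)/7 = -2 + (((6 + P)/(2*P))*9)/7 = -2 + (9*(6 + P)/(2*P))/7 = -2 + 9*(6 + P)/(14*P))
669 - 726*D(B(-4, -2)) = 669 - 363*(54 - 19*16)/(7*16) = 669 - 363*(54 - 304)/(7*16) = 669 - 363*(-250)/(7*16) = 669 - 726*(-125/112) = 669 + 45375/56 = 82839/56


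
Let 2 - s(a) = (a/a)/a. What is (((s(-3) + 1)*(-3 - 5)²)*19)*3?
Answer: 12160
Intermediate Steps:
s(a) = 2 - 1/a (s(a) = 2 - a/a/a = 2 - 1/a)
(((s(-3) + 1)*(-3 - 5)²)*19)*3 = ((((2 - 1/(-3)) + 1)*(-3 - 5)²)*19)*3 = ((((2 - 1*(-⅓)) + 1)*(-8)²)*19)*3 = ((((2 + ⅓) + 1)*64)*19)*3 = (((7/3 + 1)*64)*19)*3 = (((10/3)*64)*19)*3 = ((640/3)*19)*3 = (12160/3)*3 = 12160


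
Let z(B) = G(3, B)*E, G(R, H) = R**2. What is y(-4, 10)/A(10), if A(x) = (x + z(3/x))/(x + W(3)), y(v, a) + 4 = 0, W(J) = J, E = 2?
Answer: -13/7 ≈ -1.8571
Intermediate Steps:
z(B) = 18 (z(B) = 3**2*2 = 9*2 = 18)
y(v, a) = -4 (y(v, a) = -4 + 0 = -4)
A(x) = (18 + x)/(3 + x) (A(x) = (x + 18)/(x + 3) = (18 + x)/(3 + x))
y(-4, 10)/A(10) = -4*(3 + 10)/(18 + 10) = -4/(28/13) = -4/((1/13)*28) = -4/28/13 = -4*13/28 = -13/7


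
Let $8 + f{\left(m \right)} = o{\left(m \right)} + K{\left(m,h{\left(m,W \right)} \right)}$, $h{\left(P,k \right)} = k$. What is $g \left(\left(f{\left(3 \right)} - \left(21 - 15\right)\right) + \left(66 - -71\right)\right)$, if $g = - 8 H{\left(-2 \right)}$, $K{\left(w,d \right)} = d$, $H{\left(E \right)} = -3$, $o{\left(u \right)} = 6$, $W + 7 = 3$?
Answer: $3000$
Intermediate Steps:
$W = -4$ ($W = -7 + 3 = -4$)
$f{\left(m \right)} = -6$ ($f{\left(m \right)} = -8 + \left(6 - 4\right) = -8 + 2 = -6$)
$g = 24$ ($g = \left(-8\right) \left(-3\right) = 24$)
$g \left(\left(f{\left(3 \right)} - \left(21 - 15\right)\right) + \left(66 - -71\right)\right) = 24 \left(\left(-6 - \left(21 - 15\right)\right) + \left(66 - -71\right)\right) = 24 \left(\left(-6 - \left(21 - 15\right)\right) + \left(66 + 71\right)\right) = 24 \left(\left(-6 - 6\right) + 137\right) = 24 \left(-12 + 137\right) = 24 \cdot 125 = 3000$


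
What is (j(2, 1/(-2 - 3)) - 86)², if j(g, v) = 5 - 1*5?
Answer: 7396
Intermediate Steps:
j(g, v) = 0 (j(g, v) = 5 - 5 = 0)
(j(2, 1/(-2 - 3)) - 86)² = (0 - 86)² = (-86)² = 7396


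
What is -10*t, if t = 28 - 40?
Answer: 120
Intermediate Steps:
t = -12
-10*t = -10*(-12) = 120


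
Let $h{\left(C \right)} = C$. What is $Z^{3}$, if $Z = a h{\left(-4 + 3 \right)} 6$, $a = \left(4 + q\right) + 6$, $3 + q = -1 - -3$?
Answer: $-157464$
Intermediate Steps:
$q = -1$ ($q = -3 - -2 = -3 + \left(-1 + 3\right) = -3 + 2 = -1$)
$a = 9$ ($a = \left(4 - 1\right) + 6 = 3 + 6 = 9$)
$Z = -54$ ($Z = 9 \left(-4 + 3\right) 6 = 9 \left(-1\right) 6 = \left(-9\right) 6 = -54$)
$Z^{3} = \left(-54\right)^{3} = -157464$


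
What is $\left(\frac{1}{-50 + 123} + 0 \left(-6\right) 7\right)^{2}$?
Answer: $\frac{1}{5329} \approx 0.00018765$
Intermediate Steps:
$\left(\frac{1}{-50 + 123} + 0 \left(-6\right) 7\right)^{2} = \left(\frac{1}{73} + 0 \cdot 7\right)^{2} = \left(\frac{1}{73} + 0\right)^{2} = \left(\frac{1}{73}\right)^{2} = \frac{1}{5329}$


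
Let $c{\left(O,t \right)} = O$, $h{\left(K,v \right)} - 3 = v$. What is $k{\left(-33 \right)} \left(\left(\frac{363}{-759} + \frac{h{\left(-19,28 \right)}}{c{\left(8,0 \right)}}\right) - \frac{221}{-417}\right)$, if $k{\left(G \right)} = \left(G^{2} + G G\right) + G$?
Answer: $\frac{215421635}{25576} \approx 8422.8$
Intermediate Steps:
$h{\left(K,v \right)} = 3 + v$
$k{\left(G \right)} = G + 2 G^{2}$ ($k{\left(G \right)} = \left(G^{2} + G^{2}\right) + G = 2 G^{2} + G = G + 2 G^{2}$)
$k{\left(-33 \right)} \left(\left(\frac{363}{-759} + \frac{h{\left(-19,28 \right)}}{c{\left(8,0 \right)}}\right) - \frac{221}{-417}\right) = - 33 \left(1 + 2 \left(-33\right)\right) \left(\left(\frac{363}{-759} + \frac{3 + 28}{8}\right) - \frac{221}{-417}\right) = - 33 \left(1 - 66\right) \left(\left(363 \left(- \frac{1}{759}\right) + 31 \cdot \frac{1}{8}\right) - - \frac{221}{417}\right) = \left(-33\right) \left(-65\right) \left(\left(- \frac{11}{23} + \frac{31}{8}\right) + \frac{221}{417}\right) = 2145 \left(\frac{625}{184} + \frac{221}{417}\right) = 2145 \cdot \frac{301289}{76728} = \frac{215421635}{25576}$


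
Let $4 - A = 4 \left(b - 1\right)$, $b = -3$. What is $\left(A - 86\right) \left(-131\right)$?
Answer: $8646$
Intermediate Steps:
$A = 20$ ($A = 4 - 4 \left(-3 - 1\right) = 4 - 4 \left(-4\right) = 4 - -16 = 4 + 16 = 20$)
$\left(A - 86\right) \left(-131\right) = \left(20 - 86\right) \left(-131\right) = \left(-66\right) \left(-131\right) = 8646$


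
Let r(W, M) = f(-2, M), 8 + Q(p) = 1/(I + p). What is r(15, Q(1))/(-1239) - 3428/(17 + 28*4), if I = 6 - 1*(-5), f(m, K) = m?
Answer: -1415678/53277 ≈ -26.572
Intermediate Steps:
I = 11 (I = 6 + 5 = 11)
Q(p) = -8 + 1/(11 + p)
r(W, M) = -2
r(15, Q(1))/(-1239) - 3428/(17 + 28*4) = -2/(-1239) - 3428/(17 + 28*4) = -2*(-1/1239) - 3428/(17 + 112) = 2/1239 - 3428/129 = -1415678/53277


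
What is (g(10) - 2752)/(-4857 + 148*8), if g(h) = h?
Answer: 2742/3673 ≈ 0.74653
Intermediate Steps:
(g(10) - 2752)/(-4857 + 148*8) = (10 - 2752)/(-4857 + 148*8) = -2742/(-4857 + 1184) = -2742/(-3673) = -2742*(-1/3673) = 2742/3673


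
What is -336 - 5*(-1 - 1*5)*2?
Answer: -276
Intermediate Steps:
-336 - 5*(-1 - 1*5)*2 = -336 - 5*(-1 - 5)*2 = -336 - 5*(-6)*2 = -336 - (-30)*2 = -336 - 1*(-60) = -336 + 60 = -276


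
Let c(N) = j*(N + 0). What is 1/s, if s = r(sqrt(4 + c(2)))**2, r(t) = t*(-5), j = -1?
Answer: 1/50 ≈ 0.020000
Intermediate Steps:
c(N) = -N (c(N) = -(N + 0) = -N)
r(t) = -5*t
s = 50 (s = (-5*sqrt(4 - 1*2))**2 = (-5*sqrt(4 - 2))**2 = (-5*sqrt(2))**2 = 50)
1/s = 1/50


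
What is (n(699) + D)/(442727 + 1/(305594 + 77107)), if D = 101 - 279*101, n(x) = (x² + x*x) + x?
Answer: 51928315989/24204580804 ≈ 2.1454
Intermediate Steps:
n(x) = x + 2*x² (n(x) = (x² + x²) + x = 2*x² + x = x + 2*x²)
D = -28078 (D = 101 - 28179 = -28078)
(n(699) + D)/(442727 + 1/(305594 + 77107)) = (699*(1 + 2*699) - 28078)/(442727 + 1/(305594 + 77107)) = (699*(1 + 1398) - 28078)/(442727 + 1/382701) = (699*1399 - 28078)/(442727 + 1/382701) = (977901 - 28078)/(169432065628/382701) = 949823*(382701/169432065628) = 51928315989/24204580804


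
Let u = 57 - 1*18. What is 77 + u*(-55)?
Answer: -2068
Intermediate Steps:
u = 39 (u = 57 - 18 = 39)
77 + u*(-55) = 77 + 39*(-55) = 77 - 2145 = -2068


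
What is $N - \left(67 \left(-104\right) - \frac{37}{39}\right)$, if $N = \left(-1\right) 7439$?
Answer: $- \frac{18332}{39} \approx -470.05$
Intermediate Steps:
$N = -7439$
$N - \left(67 \left(-104\right) - \frac{37}{39}\right) = -7439 - \left(67 \left(-104\right) - \frac{37}{39}\right) = -7439 - \left(-6968 - \frac{37}{39}\right) = -7439 - - \frac{271789}{39} = -7439 + \frac{271789}{39} = - \frac{18332}{39}$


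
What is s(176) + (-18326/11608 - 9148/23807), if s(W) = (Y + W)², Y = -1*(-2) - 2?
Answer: 4279863209595/138175828 ≈ 30974.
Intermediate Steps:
Y = 0 (Y = 2 - 2 = 0)
s(W) = W² (s(W) = (0 + W)² = W²)
s(176) + (-18326/11608 - 9148/23807) = 176² + (-18326/11608 - 9148/23807) = 30976 + (-18326*1/11608 - 9148*1/23807) = 30976 + (-9163/5804 - 9148/23807) = 30976 - 271238533/138175828 = 4279863209595/138175828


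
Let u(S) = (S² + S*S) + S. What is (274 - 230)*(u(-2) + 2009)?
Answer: 88660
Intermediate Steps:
u(S) = S + 2*S² (u(S) = (S² + S²) + S = 2*S² + S = S + 2*S²)
(274 - 230)*(u(-2) + 2009) = (274 - 230)*(-2*(1 + 2*(-2)) + 2009) = 44*(-2*(1 - 4) + 2009) = 44*(-2*(-3) + 2009) = 44*(6 + 2009) = 44*2015 = 88660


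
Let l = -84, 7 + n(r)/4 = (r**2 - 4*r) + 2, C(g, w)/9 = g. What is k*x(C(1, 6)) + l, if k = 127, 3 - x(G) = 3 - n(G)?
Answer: 20236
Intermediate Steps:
C(g, w) = 9*g
n(r) = -20 - 16*r + 4*r**2 (n(r) = -28 + 4*((r**2 - 4*r) + 2) = -28 + 4*(2 + r**2 - 4*r) = -28 + (8 - 16*r + 4*r**2) = -20 - 16*r + 4*r**2)
x(G) = -20 - 16*G + 4*G**2 (x(G) = 3 - (3 - (-20 - 16*G + 4*G**2)) = 3 - (3 + (20 - 4*G**2 + 16*G)) = 3 - (23 - 4*G**2 + 16*G) = 3 + (-23 - 16*G + 4*G**2) = -20 - 16*G + 4*G**2)
k*x(C(1, 6)) + l = 127*(-20 - 144 + 4*(9*1)**2) - 84 = 127*(-20 - 16*9 + 4*9**2) - 84 = 127*(-20 - 144 + 4*81) - 84 = 127*(-20 - 144 + 324) - 84 = 127*160 - 84 = 20320 - 84 = 20236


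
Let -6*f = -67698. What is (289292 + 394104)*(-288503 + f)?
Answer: -189451039120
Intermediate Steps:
f = 11283 (f = -⅙*(-67698) = 11283)
(289292 + 394104)*(-288503 + f) = (289292 + 394104)*(-288503 + 11283) = 683396*(-277220) = -189451039120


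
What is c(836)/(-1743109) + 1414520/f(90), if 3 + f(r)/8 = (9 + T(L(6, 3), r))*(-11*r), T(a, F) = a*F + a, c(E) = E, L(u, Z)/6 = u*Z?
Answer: -316349315023/16975498829997 ≈ -0.018636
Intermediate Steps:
L(u, Z) = 6*Z*u (L(u, Z) = 6*(u*Z) = 6*(Z*u) = 6*Z*u)
T(a, F) = a + F*a (T(a, F) = F*a + a = a + F*a)
f(r) = -24 - 88*r*(117 + 108*r) (f(r) = -24 + 8*((9 + (6*3*6)*(1 + r))*(-11*r)) = -24 + 8*((9 + 108*(1 + r))*(-11*r)) = -24 + 8*((9 + (108 + 108*r))*(-11*r)) = -24 + 8*((117 + 108*r)*(-11*r)) = -24 + 8*(-11*r*(117 + 108*r)) = -24 - 88*r*(117 + 108*r))
c(836)/(-1743109) + 1414520/f(90) = 836/(-1743109) + 1414520/(-24 - 10296*90 - 9504*90²) = 836*(-1/1743109) + 1414520/(-24 - 926640 - 9504*8100) = -836/1743109 + 1414520/(-24 - 926640 - 76982400) = -836/1743109 + 1414520/(-77909064) = -836/1743109 + 1414520*(-1/77909064) = -836/1743109 - 176815/9738633 = -316349315023/16975498829997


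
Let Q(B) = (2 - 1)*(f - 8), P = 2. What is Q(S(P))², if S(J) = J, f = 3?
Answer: 25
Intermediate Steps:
Q(B) = -5 (Q(B) = (2 - 1)*(3 - 8) = 1*(-5) = -5)
Q(S(P))² = (-5)² = 25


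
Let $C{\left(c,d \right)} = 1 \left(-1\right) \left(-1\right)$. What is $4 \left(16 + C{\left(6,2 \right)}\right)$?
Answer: $68$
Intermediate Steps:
$C{\left(c,d \right)} = 1$ ($C{\left(c,d \right)} = \left(-1\right) \left(-1\right) = 1$)
$4 \left(16 + C{\left(6,2 \right)}\right) = 4 \left(16 + 1\right) = 4 \cdot 17 = 68$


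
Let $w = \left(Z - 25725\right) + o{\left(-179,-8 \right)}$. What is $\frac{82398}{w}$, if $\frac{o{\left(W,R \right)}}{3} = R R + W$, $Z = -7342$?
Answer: $- \frac{41199}{16706} \approx -2.4661$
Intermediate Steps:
$o{\left(W,R \right)} = 3 W + 3 R^{2}$ ($o{\left(W,R \right)} = 3 \left(R R + W\right) = 3 \left(R^{2} + W\right) = 3 \left(W + R^{2}\right) = 3 W + 3 R^{2}$)
$w = -33412$ ($w = \left(-7342 - 25725\right) + \left(3 \left(-179\right) + 3 \left(-8\right)^{2}\right) = -33067 + \left(-537 + 3 \cdot 64\right) = -33067 + \left(-537 + 192\right) = -33067 - 345 = -33412$)
$\frac{82398}{w} = \frac{82398}{-33412} = 82398 \left(- \frac{1}{33412}\right) = - \frac{41199}{16706}$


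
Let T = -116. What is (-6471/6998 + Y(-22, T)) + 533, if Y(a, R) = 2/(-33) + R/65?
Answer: 7959130051/15010710 ≈ 530.23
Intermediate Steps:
Y(a, R) = -2/33 + R/65 (Y(a, R) = 2*(-1/33) + R*(1/65) = -2/33 + R/65)
(-6471/6998 + Y(-22, T)) + 533 = (-6471/6998 + (-2/33 + (1/65)*(-116))) + 533 = (-6471*1/6998 + (-2/33 - 116/65)) + 533 = (-6471/6998 - 3958/2145) + 533 = -41578379/15010710 + 533 = 7959130051/15010710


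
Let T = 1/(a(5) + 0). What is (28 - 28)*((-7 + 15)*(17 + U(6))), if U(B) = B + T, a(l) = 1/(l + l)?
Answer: 0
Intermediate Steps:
a(l) = 1/(2*l)
T = 10 (T = 1/((½)/5 + 0) = 1/((½)*(⅕) + 0) = 1/(⅒ + 0) = 1/(⅒) = 10)
U(B) = 10 + B (U(B) = B + 10 = 10 + B)
(28 - 28)*((-7 + 15)*(17 + U(6))) = (28 - 28)*((-7 + 15)*(17 + (10 + 6))) = 0*(8*(17 + 16)) = 0*(8*33) = 0*264 = 0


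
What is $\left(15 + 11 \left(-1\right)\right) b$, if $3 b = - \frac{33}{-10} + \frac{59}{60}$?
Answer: $\frac{257}{45} \approx 5.7111$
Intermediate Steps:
$b = \frac{257}{180}$ ($b = \frac{- \frac{33}{-10} + \frac{59}{60}}{3} = \frac{\left(-33\right) \left(- \frac{1}{10}\right) + 59 \cdot \frac{1}{60}}{3} = \frac{\frac{33}{10} + \frac{59}{60}}{3} = \frac{1}{3} \cdot \frac{257}{60} = \frac{257}{180} \approx 1.4278$)
$\left(15 + 11 \left(-1\right)\right) b = \left(15 + 11 \left(-1\right)\right) \frac{257}{180} = \left(15 - 11\right) \frac{257}{180} = 4 \cdot \frac{257}{180} = \frac{257}{45}$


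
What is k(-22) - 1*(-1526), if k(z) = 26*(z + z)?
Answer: 382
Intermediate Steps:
k(z) = 52*z (k(z) = 26*(2*z) = 52*z)
k(-22) - 1*(-1526) = 52*(-22) - 1*(-1526) = -1144 + 1526 = 382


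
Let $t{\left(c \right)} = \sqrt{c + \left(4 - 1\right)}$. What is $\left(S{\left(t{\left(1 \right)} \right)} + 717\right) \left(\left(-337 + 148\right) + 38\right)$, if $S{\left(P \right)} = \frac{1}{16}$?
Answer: $- \frac{1732423}{16} \approx -1.0828 \cdot 10^{5}$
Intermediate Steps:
$t{\left(c \right)} = \sqrt{3 + c}$ ($t{\left(c \right)} = \sqrt{c + \left(4 - 1\right)} = \sqrt{c + 3} = \sqrt{3 + c}$)
$S{\left(P \right)} = \frac{1}{16}$
$\left(S{\left(t{\left(1 \right)} \right)} + 717\right) \left(\left(-337 + 148\right) + 38\right) = \left(\frac{1}{16} + 717\right) \left(\left(-337 + 148\right) + 38\right) = \frac{11473 \left(-189 + 38\right)}{16} = \frac{11473}{16} \left(-151\right) = - \frac{1732423}{16}$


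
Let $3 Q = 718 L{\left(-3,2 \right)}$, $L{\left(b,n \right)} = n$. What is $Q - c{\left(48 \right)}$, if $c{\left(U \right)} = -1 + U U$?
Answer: $- \frac{5473}{3} \approx -1824.3$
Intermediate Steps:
$c{\left(U \right)} = -1 + U^{2}$
$Q = \frac{1436}{3}$ ($Q = \frac{718 \cdot 2}{3} = \frac{1}{3} \cdot 1436 = \frac{1436}{3} \approx 478.67$)
$Q - c{\left(48 \right)} = \frac{1436}{3} - \left(-1 + 48^{2}\right) = \frac{1436}{3} - \left(-1 + 2304\right) = \frac{1436}{3} - 2303 = - \frac{5473}{3}$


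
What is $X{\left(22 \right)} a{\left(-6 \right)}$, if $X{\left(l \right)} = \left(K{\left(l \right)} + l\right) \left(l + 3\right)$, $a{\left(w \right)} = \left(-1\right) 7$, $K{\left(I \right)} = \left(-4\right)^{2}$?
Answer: $-6650$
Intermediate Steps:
$K{\left(I \right)} = 16$
$a{\left(w \right)} = -7$
$X{\left(l \right)} = \left(3 + l\right) \left(16 + l\right)$ ($X{\left(l \right)} = \left(16 + l\right) \left(l + 3\right) = \left(16 + l\right) \left(3 + l\right) = \left(3 + l\right) \left(16 + l\right)$)
$X{\left(22 \right)} a{\left(-6 \right)} = \left(48 + 22^{2} + 19 \cdot 22\right) \left(-7\right) = \left(48 + 484 + 418\right) \left(-7\right) = 950 \left(-7\right) = -6650$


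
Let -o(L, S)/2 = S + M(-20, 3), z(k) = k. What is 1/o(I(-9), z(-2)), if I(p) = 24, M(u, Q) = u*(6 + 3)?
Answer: 1/364 ≈ 0.0027473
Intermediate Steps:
M(u, Q) = 9*u (M(u, Q) = u*9 = 9*u)
o(L, S) = 360 - 2*S (o(L, S) = -2*(S + 9*(-20)) = -2*(S - 180) = -2*(-180 + S) = 360 - 2*S)
1/o(I(-9), z(-2)) = 1/(360 - 2*(-2)) = 1/(360 + 4) = 1/364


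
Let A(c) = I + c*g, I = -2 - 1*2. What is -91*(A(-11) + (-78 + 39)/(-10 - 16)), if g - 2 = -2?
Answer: 455/2 ≈ 227.50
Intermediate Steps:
g = 0 (g = 2 - 2 = 0)
I = -4 (I = -2 - 2 = -4)
A(c) = -4 (A(c) = -4 + c*0 = -4 + 0 = -4)
-91*(A(-11) + (-78 + 39)/(-10 - 16)) = -91*(-4 + (-78 + 39)/(-10 - 16)) = -91*(-4 - 39/(-26)) = -91*(-4 - 39*(-1/26)) = -91*(-4 + 3/2) = -91*(-5/2) = 455/2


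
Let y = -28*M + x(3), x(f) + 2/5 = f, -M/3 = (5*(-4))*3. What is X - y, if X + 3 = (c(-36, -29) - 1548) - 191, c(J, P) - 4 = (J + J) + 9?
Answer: 16182/5 ≈ 3236.4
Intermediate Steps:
M = 180 (M = -3*5*(-4)*3 = -(-60)*3 = -3*(-60) = 180)
x(f) = -2/5 + f
c(J, P) = 13 + 2*J (c(J, P) = 4 + ((J + J) + 9) = 4 + (2*J + 9) = 4 + (9 + 2*J) = 13 + 2*J)
X = -1801 (X = -3 + (((13 + 2*(-36)) - 1548) - 191) = -3 + (((13 - 72) - 1548) - 191) = -3 + ((-59 - 1548) - 191) = -3 + (-1607 - 191) = -3 - 1798 = -1801)
y = -25187/5 (y = -28*180 + (-2/5 + 3) = -5040 + 13/5 = -25187/5 ≈ -5037.4)
X - y = -1801 - 1*(-25187/5) = -1801 + 25187/5 = 16182/5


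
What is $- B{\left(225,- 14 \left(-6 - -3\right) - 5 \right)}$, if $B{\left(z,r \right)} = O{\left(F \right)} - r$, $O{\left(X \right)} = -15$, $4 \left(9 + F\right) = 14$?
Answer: $52$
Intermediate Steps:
$F = - \frac{11}{2}$ ($F = -9 + \frac{1}{4} \cdot 14 = -9 + \frac{7}{2} = - \frac{11}{2} \approx -5.5$)
$B{\left(z,r \right)} = -15 - r$
$- B{\left(225,- 14 \left(-6 - -3\right) - 5 \right)} = - (-15 - \left(- 14 \left(-6 - -3\right) - 5\right)) = - (-15 - \left(- 14 \left(-6 + 3\right) - 5\right)) = - (-15 - \left(\left(-14\right) \left(-3\right) - 5\right)) = - (-15 - \left(42 - 5\right)) = - (-15 - 37) = \left(-1\right) \left(-52\right) = 52$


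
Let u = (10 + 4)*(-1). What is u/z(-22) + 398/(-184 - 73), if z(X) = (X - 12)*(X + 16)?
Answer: -42395/26214 ≈ -1.6173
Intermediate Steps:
u = -14 (u = 14*(-1) = -14)
z(X) = (-12 + X)*(16 + X)
u/z(-22) + 398/(-184 - 73) = -14/(-192 + (-22)**2 + 4*(-22)) + 398/(-184 - 73) = -14/(-192 + 484 - 88) + 398/(-257) = -14/204 + 398*(-1/257) = -14*1/204 - 398/257 = -7/102 - 398/257 = -42395/26214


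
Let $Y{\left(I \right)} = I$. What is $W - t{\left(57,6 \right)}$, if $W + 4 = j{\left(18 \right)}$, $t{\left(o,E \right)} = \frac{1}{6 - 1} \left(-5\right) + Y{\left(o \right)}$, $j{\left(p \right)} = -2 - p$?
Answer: $-80$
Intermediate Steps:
$t{\left(o,E \right)} = -1 + o$ ($t{\left(o,E \right)} = \frac{1}{6 - 1} \left(-5\right) + o = \frac{1}{5} \left(-5\right) + o = -1 + o$)
$W = -24$ ($W = -4 - 20 = -24$)
$W - t{\left(57,6 \right)} = -24 - \left(-1 + 57\right) = -24 - 56 = -80$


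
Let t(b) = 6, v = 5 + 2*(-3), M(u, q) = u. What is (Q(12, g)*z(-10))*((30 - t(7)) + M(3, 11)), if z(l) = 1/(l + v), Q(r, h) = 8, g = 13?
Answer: -216/11 ≈ -19.636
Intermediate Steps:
v = -1 (v = 5 - 6 = -1)
z(l) = 1/(-1 + l) (z(l) = 1/(l - 1) = 1/(-1 + l))
(Q(12, g)*z(-10))*((30 - t(7)) + M(3, 11)) = (8/(-1 - 10))*((30 - 1*6) + 3) = (8/(-11))*((30 - 6) + 3) = (8*(-1/11))*(24 + 3) = -8/11*27 = -216/11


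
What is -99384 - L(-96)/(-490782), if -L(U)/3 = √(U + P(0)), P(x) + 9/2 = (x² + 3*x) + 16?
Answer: -99384 - 13*I*√2/327188 ≈ -99384.0 - 5.619e-5*I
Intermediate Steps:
P(x) = 23/2 + x² + 3*x (P(x) = -9/2 + ((x² + 3*x) + 16) = -9/2 + (16 + x² + 3*x) = 23/2 + x² + 3*x)
L(U) = -3*√(23/2 + U) (L(U) = -3*√(U + (23/2 + 0² + 3*0)) = -3*√(U + (23/2 + 0 + 0)) = -3*√(U + 23/2) = -3*√(23/2 + U))
-99384 - L(-96)/(-490782) = -99384 - (-3*√(46 + 4*(-96))/2)/(-490782) = -99384 - (-3*√(46 - 384)/2)*(-1)/490782 = -99384 - (-39*I*√2/2)*(-1)/490782 = -99384 - 13*I*√2/327188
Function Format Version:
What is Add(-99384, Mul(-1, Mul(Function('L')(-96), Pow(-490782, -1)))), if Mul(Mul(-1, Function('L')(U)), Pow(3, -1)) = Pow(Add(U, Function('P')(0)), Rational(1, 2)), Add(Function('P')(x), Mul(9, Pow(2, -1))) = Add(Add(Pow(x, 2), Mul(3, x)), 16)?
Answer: Add(-99384, Mul(Rational(-13, 327188), I, Pow(2, Rational(1, 2)))) ≈ Add(-99384., Mul(-5.6190e-5, I))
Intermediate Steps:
Function('P')(x) = Add(Rational(23, 2), Pow(x, 2), Mul(3, x)) (Function('P')(x) = Add(Rational(-9, 2), Add(Add(Pow(x, 2), Mul(3, x)), 16)) = Add(Rational(-9, 2), Add(16, Pow(x, 2), Mul(3, x))) = Add(Rational(23, 2), Pow(x, 2), Mul(3, x)))
Function('L')(U) = Mul(-3, Pow(Add(Rational(23, 2), U), Rational(1, 2))) (Function('L')(U) = Mul(-3, Pow(Add(U, Add(Rational(23, 2), Pow(0, 2), Mul(3, 0))), Rational(1, 2))) = Mul(-3, Pow(Add(U, Add(Rational(23, 2), 0, 0)), Rational(1, 2))) = Mul(-3, Pow(Add(U, Rational(23, 2)), Rational(1, 2))) = Mul(-3, Pow(Add(Rational(23, 2), U), Rational(1, 2))))
Add(-99384, Mul(-1, Mul(Function('L')(-96), Pow(-490782, -1)))) = Add(-99384, Mul(-1, Mul(Mul(Rational(-3, 2), Pow(Add(46, Mul(4, -96)), Rational(1, 2))), Pow(-490782, -1)))) = Add(-99384, Mul(-1, Mul(Mul(Rational(-3, 2), Pow(Add(46, -384), Rational(1, 2))), Rational(-1, 490782)))) = Add(-99384, Mul(-1, Mul(Mul(Rational(-3, 2), Pow(-338, Rational(1, 2))), Rational(-1, 490782)))) = Add(-99384, Mul(-1, Mul(Mul(Rational(-3, 2), Mul(13, I, Pow(2, Rational(1, 2)))), Rational(-1, 490782)))) = Add(-99384, Mul(-1, Mul(Mul(Rational(-39, 2), I, Pow(2, Rational(1, 2))), Rational(-1, 490782)))) = Add(-99384, Mul(-1, Mul(Rational(13, 327188), I, Pow(2, Rational(1, 2))))) = Add(-99384, Mul(Rational(-13, 327188), I, Pow(2, Rational(1, 2))))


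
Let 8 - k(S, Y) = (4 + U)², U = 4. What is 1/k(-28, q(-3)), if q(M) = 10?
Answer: -1/56 ≈ -0.017857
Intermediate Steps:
k(S, Y) = -56 (k(S, Y) = 8 - (4 + 4)² = 8 - 1*8² = 8 - 1*64 = 8 - 64 = -56)
1/k(-28, q(-3)) = 1/(-56) = -1/56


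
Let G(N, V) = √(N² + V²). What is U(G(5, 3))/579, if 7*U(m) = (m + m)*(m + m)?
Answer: 136/4053 ≈ 0.033555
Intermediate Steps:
U(m) = 4*m²/7 (U(m) = ((m + m)*(m + m))/7 = ((2*m)*(2*m))/7 = (4*m²)/7 = 4*m²/7)
U(G(5, 3))/579 = (4*(√(5² + 3²))²/7)/579 = (4*(√(25 + 9))²/7)*(1/579) = (4*(√34)²/7)*(1/579) = ((4/7)*34)*(1/579) = (136/7)*(1/579) = 136/4053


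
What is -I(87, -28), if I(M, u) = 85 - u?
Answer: -113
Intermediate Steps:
-I(87, -28) = -(85 - 1*(-28)) = -(85 + 28) = -1*113 = -113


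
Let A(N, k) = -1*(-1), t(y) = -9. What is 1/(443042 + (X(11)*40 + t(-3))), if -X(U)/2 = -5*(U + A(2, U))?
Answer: 1/447833 ≈ 2.2330e-6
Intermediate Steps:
A(N, k) = 1
X(U) = 10 + 10*U (X(U) = -(-10)*(U + 1) = -(-10)*(1 + U) = -2*(-5 - 5*U) = 10 + 10*U)
1/(443042 + (X(11)*40 + t(-3))) = 1/(443042 + ((10 + 10*11)*40 - 9)) = 1/(443042 + ((10 + 110)*40 - 9)) = 1/(443042 + (120*40 - 9)) = 1/(443042 + (4800 - 9)) = 1/(443042 + 4791) = 1/447833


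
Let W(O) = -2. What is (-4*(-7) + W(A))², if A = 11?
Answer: 676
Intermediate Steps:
(-4*(-7) + W(A))² = (-4*(-7) - 2)² = (28 - 2)² = 26² = 676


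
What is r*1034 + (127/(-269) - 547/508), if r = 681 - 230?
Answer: 63725262109/136652 ≈ 4.6633e+5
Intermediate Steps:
r = 451
r*1034 + (127/(-269) - 547/508) = 451*1034 + (127/(-269) - 547/508) = 466334 + (127*(-1/269) - 547*1/508) = 466334 + (-127/269 - 547/508) = 466334 - 211659/136652 = 63725262109/136652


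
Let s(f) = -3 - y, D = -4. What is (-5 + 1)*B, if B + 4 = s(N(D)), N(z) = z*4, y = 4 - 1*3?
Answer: 32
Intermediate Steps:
y = 1 (y = 4 - 3 = 1)
N(z) = 4*z
s(f) = -4 (s(f) = -3 - 1*1 = -3 - 1 = -4)
B = -8 (B = -4 - 4 = -8)
(-5 + 1)*B = (-5 + 1)*(-8) = -4*(-8) = 32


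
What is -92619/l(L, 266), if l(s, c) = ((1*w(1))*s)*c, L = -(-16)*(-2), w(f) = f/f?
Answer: 92619/8512 ≈ 10.881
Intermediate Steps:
w(f) = 1
L = -32 (L = -16*2 = -32)
l(s, c) = c*s (l(s, c) = ((1*1)*s)*c = (1*s)*c = s*c = c*s)
-92619/l(L, 266) = -92619/(266*(-32)) = -92619/(-8512) = -92619*(-1/8512) = 92619/8512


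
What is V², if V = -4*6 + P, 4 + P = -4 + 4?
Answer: 784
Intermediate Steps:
P = -4 (P = -4 + (-4 + 4) = -4 + 0 = -4)
V = -28 (V = -4*6 - 4 = -24 - 4 = -28)
V² = (-28)² = 784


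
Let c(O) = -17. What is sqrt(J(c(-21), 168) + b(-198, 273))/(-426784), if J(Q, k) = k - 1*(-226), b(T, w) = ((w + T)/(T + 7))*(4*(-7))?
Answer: -sqrt(14774614)/81515744 ≈ -4.7154e-5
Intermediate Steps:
b(T, w) = -28*(T + w)/(7 + T) (b(T, w) = ((T + w)/(7 + T))*(-28) = -28*(T + w)/(7 + T))
J(Q, k) = 226 + k (J(Q, k) = k + 226 = 226 + k)
sqrt(J(c(-21), 168) + b(-198, 273))/(-426784) = sqrt((226 + 168) + 28*(-1*(-198) - 1*273)/(7 - 198))/(-426784) = sqrt(394 + 28*(198 - 273)/(-191))*(-1/426784) = sqrt(394 + 28*(-1/191)*(-75))*(-1/426784) = sqrt(394 + 2100/191)*(-1/426784) = sqrt(77354/191)*(-1/426784) = (sqrt(14774614)/191)*(-1/426784) = -sqrt(14774614)/81515744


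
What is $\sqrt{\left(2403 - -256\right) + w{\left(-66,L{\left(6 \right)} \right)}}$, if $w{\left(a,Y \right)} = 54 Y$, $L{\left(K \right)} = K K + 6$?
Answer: $\sqrt{4927} \approx 70.193$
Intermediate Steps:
$L{\left(K \right)} = 6 + K^{2}$ ($L{\left(K \right)} = K^{2} + 6 = 6 + K^{2}$)
$\sqrt{\left(2403 - -256\right) + w{\left(-66,L{\left(6 \right)} \right)}} = \sqrt{\left(2403 - -256\right) + 54 \left(6 + 6^{2}\right)} = \sqrt{\left(2403 + 256\right) + 54 \left(6 + 36\right)} = \sqrt{2659 + 54 \cdot 42} = \sqrt{2659 + 2268} = \sqrt{4927}$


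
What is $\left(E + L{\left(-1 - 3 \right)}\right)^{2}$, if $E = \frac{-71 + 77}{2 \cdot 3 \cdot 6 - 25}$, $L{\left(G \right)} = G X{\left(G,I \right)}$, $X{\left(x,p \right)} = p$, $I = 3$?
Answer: $\frac{15876}{121} \approx 131.21$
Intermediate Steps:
$L{\left(G \right)} = 3 G$ ($L{\left(G \right)} = G 3 = 3 G$)
$E = \frac{6}{11}$ ($E = \frac{6}{6 \cdot 6 - 25} = \frac{6}{36 - 25} = \frac{6}{11} \approx 0.54545$)
$\left(E + L{\left(-1 - 3 \right)}\right)^{2} = \left(\frac{6}{11} + 3 \left(-1 - 3\right)\right)^{2} = \left(\frac{6}{11} + 3 \left(-4\right)\right)^{2} = \left(\frac{6}{11} - 12\right)^{2} = \left(- \frac{126}{11}\right)^{2} = \frac{15876}{121}$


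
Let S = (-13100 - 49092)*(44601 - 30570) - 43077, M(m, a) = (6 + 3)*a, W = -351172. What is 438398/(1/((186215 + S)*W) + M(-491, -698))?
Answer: -134319896523816631184/1924729560724766255 ≈ -69.786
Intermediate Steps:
M(m, a) = 9*a
S = -872659029 (S = -62192*14031 - 43077 = -872615952 - 43077 = -872659029)
438398/(1/((186215 + S)*W) + M(-491, -698)) = 438398/(1/((186215 - 872659029)*(-351172)) + 9*(-698)) = 438398/(-1/351172/(-872472814) - 6282) = 438398/(-1/872472814*(-1/351172) - 6282) = 438398/(1/306388023038008 - 6282) = 438398/(-1924729560724766255/306388023038008) = 438398*(-306388023038008/1924729560724766255) = -134319896523816631184/1924729560724766255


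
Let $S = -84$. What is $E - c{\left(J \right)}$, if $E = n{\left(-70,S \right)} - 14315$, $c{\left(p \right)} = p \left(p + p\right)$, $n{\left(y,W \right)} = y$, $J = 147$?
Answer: $-57603$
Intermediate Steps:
$c{\left(p \right)} = 2 p^{2}$ ($c{\left(p \right)} = p 2 p = 2 p^{2}$)
$E = -14385$ ($E = -70 - 14315 = -14385$)
$E - c{\left(J \right)} = -14385 - 2 \cdot 147^{2} = -14385 - 2 \cdot 21609 = -14385 - 43218 = -57603$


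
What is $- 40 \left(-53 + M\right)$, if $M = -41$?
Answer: $3760$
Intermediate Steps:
$- 40 \left(-53 + M\right) = - 40 \left(-53 - 41\right) = \left(-40\right) \left(-94\right) = 3760$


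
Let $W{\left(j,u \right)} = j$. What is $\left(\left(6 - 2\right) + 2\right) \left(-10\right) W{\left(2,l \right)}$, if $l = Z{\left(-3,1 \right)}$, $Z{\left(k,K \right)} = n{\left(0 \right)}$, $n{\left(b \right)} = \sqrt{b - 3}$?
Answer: $-120$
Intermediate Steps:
$n{\left(b \right)} = \sqrt{-3 + b}$
$Z{\left(k,K \right)} = i \sqrt{3}$ ($Z{\left(k,K \right)} = \sqrt{-3 + 0} = \sqrt{-3} = i \sqrt{3}$)
$l = i \sqrt{3} \approx 1.732 i$
$\left(\left(6 - 2\right) + 2\right) \left(-10\right) W{\left(2,l \right)} = \left(\left(6 - 2\right) + 2\right) \left(-10\right) 2 = \left(4 + 2\right) \left(-10\right) 2 = 6 \left(-10\right) 2 = \left(-60\right) 2 = -120$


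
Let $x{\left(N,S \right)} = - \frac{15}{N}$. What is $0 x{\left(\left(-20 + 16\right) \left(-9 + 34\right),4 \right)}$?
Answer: $0$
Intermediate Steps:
$0 x{\left(\left(-20 + 16\right) \left(-9 + 34\right),4 \right)} = 0 \left(- \frac{15}{\left(-20 + 16\right) \left(-9 + 34\right)}\right) = 0 \left(- \frac{15}{\left(-4\right) 25}\right) = 0 \left(- \frac{15}{-100}\right) = 0 \left(\left(-15\right) \left(- \frac{1}{100}\right)\right) = 0 \cdot \frac{3}{20} = 0$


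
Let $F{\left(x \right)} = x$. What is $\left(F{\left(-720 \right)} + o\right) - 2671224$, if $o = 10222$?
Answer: $-2661722$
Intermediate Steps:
$\left(F{\left(-720 \right)} + o\right) - 2671224 = \left(-720 + 10222\right) - 2671224 = 9502 - 2671224 = -2661722$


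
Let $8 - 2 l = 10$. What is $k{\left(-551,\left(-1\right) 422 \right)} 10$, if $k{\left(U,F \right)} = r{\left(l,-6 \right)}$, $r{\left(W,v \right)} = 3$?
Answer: $30$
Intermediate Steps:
$l = -1$ ($l = 4 - 5 = -1$)
$k{\left(U,F \right)} = 3$
$k{\left(-551,\left(-1\right) 422 \right)} 10 = 3 \cdot 10 = 30$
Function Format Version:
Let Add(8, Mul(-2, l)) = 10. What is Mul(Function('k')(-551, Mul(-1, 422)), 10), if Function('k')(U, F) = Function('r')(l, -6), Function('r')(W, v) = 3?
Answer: 30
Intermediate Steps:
l = -1 (l = Add(4, Mul(Rational(-1, 2), 10)) = Add(4, -5) = -1)
Function('k')(U, F) = 3
Mul(Function('k')(-551, Mul(-1, 422)), 10) = Mul(3, 10) = 30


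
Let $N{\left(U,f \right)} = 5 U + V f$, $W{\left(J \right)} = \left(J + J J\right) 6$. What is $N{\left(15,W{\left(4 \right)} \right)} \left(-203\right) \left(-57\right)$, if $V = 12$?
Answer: $17530065$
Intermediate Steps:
$W{\left(J \right)} = 6 J + 6 J^{2}$ ($W{\left(J \right)} = \left(J + J^{2}\right) 6 = 6 J + 6 J^{2}$)
$N{\left(U,f \right)} = 5 U + 12 f$
$N{\left(15,W{\left(4 \right)} \right)} \left(-203\right) \left(-57\right) = \left(5 \cdot 15 + 12 \cdot 6 \cdot 4 \left(1 + 4\right)\right) \left(-203\right) \left(-57\right) = \left(75 + 12 \cdot 6 \cdot 4 \cdot 5\right) \left(-203\right) \left(-57\right) = \left(75 + 12 \cdot 120\right) \left(-203\right) \left(-57\right) = \left(75 + 1440\right) \left(-203\right) \left(-57\right) = 1515 \left(-203\right) \left(-57\right) = \left(-307545\right) \left(-57\right) = 17530065$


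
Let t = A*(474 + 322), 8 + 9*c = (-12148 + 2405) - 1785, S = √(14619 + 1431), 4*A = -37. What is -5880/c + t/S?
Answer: 945/206 - 7363*√642/3210 ≈ -53.531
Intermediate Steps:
A = -37/4 (A = (¼)*(-37) = -37/4 ≈ -9.2500)
S = 5*√642 (S = √16050 = 5*√642 ≈ 126.69)
c = -11536/9 (c = -8/9 + ((-12148 + 2405) - 1785)/9 = -8/9 + (-9743 - 1785)/9 = -8/9 + (⅑)*(-11528) = -8/9 - 11528/9 = -11536/9 ≈ -1281.8)
t = -7363 (t = -37*(474 + 322)/4 = -37/4*796 = -7363)
-5880/c + t/S = -5880/(-11536/9) - 7363*√642/3210 = -5880*(-9/11536) - 7363*√642/3210 = 945/206 - 7363*√642/3210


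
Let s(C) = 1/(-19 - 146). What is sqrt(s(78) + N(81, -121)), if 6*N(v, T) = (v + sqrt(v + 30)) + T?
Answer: sqrt(-726660 + 18150*sqrt(111))/330 ≈ 2.2174*I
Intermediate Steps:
N(v, T) = T/6 + v/6 + sqrt(30 + v)/6 (N(v, T) = ((v + sqrt(v + 30)) + T)/6 = ((v + sqrt(30 + v)) + T)/6 = (T + v + sqrt(30 + v))/6 = T/6 + v/6 + sqrt(30 + v)/6)
s(C) = -1/165 (s(C) = 1/(-165) = -1/165)
sqrt(s(78) + N(81, -121)) = sqrt(-1/165 + ((1/6)*(-121) + (1/6)*81 + sqrt(30 + 81)/6)) = sqrt(-1/165 + (-121/6 + 27/2 + sqrt(111)/6)) = sqrt(-1/165 + (-20/3 + sqrt(111)/6)) = sqrt(-367/55 + sqrt(111)/6)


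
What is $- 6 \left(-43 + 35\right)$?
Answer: $48$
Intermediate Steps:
$- 6 \left(-43 + 35\right) = \left(-6\right) \left(-8\right) = 48$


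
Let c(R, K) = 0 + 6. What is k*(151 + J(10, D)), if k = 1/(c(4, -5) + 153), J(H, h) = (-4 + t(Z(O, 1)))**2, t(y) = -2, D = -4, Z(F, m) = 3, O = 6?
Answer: 187/159 ≈ 1.1761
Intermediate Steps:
c(R, K) = 6
J(H, h) = 36 (J(H, h) = (-4 - 2)**2 = (-6)**2 = 36)
k = 1/159 (k = 1/(6 + 153) = 1/159 ≈ 0.0062893)
k*(151 + J(10, D)) = (151 + 36)/159 = (1/159)*187 = 187/159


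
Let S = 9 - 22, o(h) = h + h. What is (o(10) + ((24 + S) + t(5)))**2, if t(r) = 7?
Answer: 1444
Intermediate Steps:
o(h) = 2*h
S = -13
(o(10) + ((24 + S) + t(5)))**2 = (2*10 + ((24 - 13) + 7))**2 = (20 + (11 + 7))**2 = (20 + 18)**2 = 38**2 = 1444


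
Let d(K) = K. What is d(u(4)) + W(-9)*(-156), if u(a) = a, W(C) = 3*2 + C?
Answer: 472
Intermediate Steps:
W(C) = 6 + C
d(u(4)) + W(-9)*(-156) = 4 + (6 - 9)*(-156) = 4 - 3*(-156) = 4 + 468 = 472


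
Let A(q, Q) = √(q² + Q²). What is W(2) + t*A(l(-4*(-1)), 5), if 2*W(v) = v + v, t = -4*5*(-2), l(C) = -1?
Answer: 2 + 40*√26 ≈ 205.96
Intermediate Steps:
t = 40 (t = -20*(-2) = 40)
A(q, Q) = √(Q² + q²)
W(v) = v (W(v) = (v + v)/2 = (2*v)/2 = v)
W(2) + t*A(l(-4*(-1)), 5) = 2 + 40*√(5² + (-1)²) = 2 + 40*√(25 + 1) = 2 + 40*√26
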